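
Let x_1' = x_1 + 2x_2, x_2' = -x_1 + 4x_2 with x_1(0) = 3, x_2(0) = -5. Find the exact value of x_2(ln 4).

-704

A = [[1,2],[-1,4]]; eigenvalues λ = 2, 3.
Eigenvectors: (2,1) for λ=2, (-1,-1) for λ=3.
From the initial condition, c_1 = 8, c_2 = 13.
x_2(ln 4) = (8)(4^2)(1) + (13)(4^3)(-1) = -704.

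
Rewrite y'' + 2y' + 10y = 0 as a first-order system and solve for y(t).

Let x_1 = y, x_2 = y'. Then x_1' = x_2 and x_2' = -10x_1 - 2x_2.
A = [[0,1],[-10,-2]]; det(A-λI) = λ^2 + 2λ + 10.
Eigenvalues λ = -1 ± 3i.

y(t) = c_1e^(-t)cos(3t) + c_2e^(-t)sin(3t)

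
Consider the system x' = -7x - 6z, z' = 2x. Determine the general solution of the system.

x(t) = 3c_1e^(-3t) - 2c_2e^(-4t), z(t) = -2c_1e^(-3t) + c_2e^(-4t)

Coefficient matrix A = [[-7, -6], [2, 0]].
Characteristic polynomial det(A - λI) = λ^2 + 7λ + 12 = 0.
Eigenvalues λ = -3, -4.
For λ=-3: (A-λI) row 1 is [-4, -6], so an eigenvector is (3, -2).
For λ=-4: (A-λI) row 1 is [-3, -6], so an eigenvector is (-2, 1).
General solution: c_1e^(-3t)(3,-2) + c_2e^(-4t)(-2,1).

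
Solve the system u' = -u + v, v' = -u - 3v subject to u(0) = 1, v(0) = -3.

Coefficient matrix A = [[-1, 1], [-1, -3]].
Characteristic polynomial det(A - λI) = λ^2 + 4λ + 4 = 0.
Single eigenvalue λ = -2 with algebraic multiplicity 2.
Eigenvector v = (-1,1); generalized eigenvector w with (A-λI)w=v is (1,-2).
General solution: e^(-2t)[K_1·v + K_2·(t·v + w)].
Applying u(0)=1, v(0)=-3 gives K_1=1, K_2=2.

u(t) = -2te^(-2t) + e^(-2t), v(t) = 2te^(-2t) - 3e^(-2t)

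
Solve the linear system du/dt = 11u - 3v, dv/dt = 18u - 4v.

u(t) = -K_1e^(5t) - K_2e^(2t), v(t) = -2K_1e^(5t) - 3K_2e^(2t)

Coefficient matrix A = [[11, -3], [18, -4]].
Characteristic polynomial det(A - λI) = λ^2 - 7λ + 10 = 0.
Eigenvalues λ = 5, 2.
For λ=5: (A-λI) row 1 is [6, -3], so an eigenvector is (-1, -2).
For λ=2: (A-λI) row 1 is [9, -3], so an eigenvector is (-1, -3).
General solution: K_1e^(5t)(-1,-2) + K_2e^(2t)(-1,-3).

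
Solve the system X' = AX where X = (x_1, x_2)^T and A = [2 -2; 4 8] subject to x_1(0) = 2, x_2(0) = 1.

Coefficient matrix A = [[2, -2], [4, 8]].
Characteristic polynomial det(A - λI) = λ^2 - 10λ + 24 = 0.
Eigenvalues λ = 6, 4.
For λ=6: (A-λI) row 1 is [-4, -2], so an eigenvector is (-1, 2).
For λ=4: (A-λI) row 1 is [-2, -2], so an eigenvector is (-1, 1).
General solution: C_1e^(6t)(-1,2) + C_2e^(4t)(-1,1).
Applying x_1(0)=2, x_2(0)=1 gives C_1=3, C_2=-5.

x_1(t) = -3e^(6t) + 5e^(4t), x_2(t) = 6e^(6t) - 5e^(4t)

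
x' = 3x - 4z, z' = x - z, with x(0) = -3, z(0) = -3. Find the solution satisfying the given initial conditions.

x(t) = 6te^(t) - 3e^(t), z(t) = 3te^(t) - 3e^(t)

Coefficient matrix A = [[3, -4], [1, -1]].
Characteristic polynomial det(A - λI) = λ^2 - 2λ + 1 = 0.
Single eigenvalue λ = 1 with algebraic multiplicity 2.
Eigenvector v = (2,1); generalized eigenvector w with (A-λI)w=v is (3,1).
General solution: e^(t)[c_1·v + c_2·(t·v + w)].
Applying x(0)=-3, z(0)=-3 gives c_1=-6, c_2=3.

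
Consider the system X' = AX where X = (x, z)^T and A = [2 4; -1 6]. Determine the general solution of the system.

x(t) = -2C_1e^(4t) - 2C_2te^(4t) + 3C_2e^(4t), z(t) = -C_1e^(4t) - C_2te^(4t) + C_2e^(4t)

Coefficient matrix A = [[2, 4], [-1, 6]].
Characteristic polynomial det(A - λI) = λ^2 - 8λ + 16 = 0.
Single eigenvalue λ = 4 with algebraic multiplicity 2.
Eigenvector v = (-2,-1); generalized eigenvector w with (A-λI)w=v is (3,1).
General solution: e^(4t)[C_1·v + C_2·(t·v + w)].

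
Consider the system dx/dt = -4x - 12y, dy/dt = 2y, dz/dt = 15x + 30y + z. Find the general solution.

x(t) = K_1e^(-4t) - 2K_2e^(2t), y(t) = K_2e^(2t), z(t) = -3K_1e^(-4t) + K_3e^(t)

Coefficient matrix A = [[-4, -12, 0], [0, 2, 0], [15, 30, 1]].
det(A - λI) = 0 gives eigenvalues λ = -4, 2, 1.
For λ=-4: eigenvector (1,0,-3).
For λ=2: eigenvector (-2,1,0).
For λ=1: eigenvector (0,0,1).
General solution: K_1e^(-4t)(1,0,-3) + K_2e^(2t)(-2,1,0) + K_3e^(t)(0,0,1).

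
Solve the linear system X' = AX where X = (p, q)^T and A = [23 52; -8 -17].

Coefficient matrix A = [[23, 52], [-8, -17]].
Characteristic polynomial det(A - λI) = λ^2 - 6λ + 25 = 0.
Eigenvalues λ = 3 ± 4i (complex conjugate pair).
For λ=3+4i: an eigenvector is (2,-1) - i(-3,1) = (2 + 3i, -1 - i).
A real fundamental pair from Re and Im of e^((3+4i)t)v: X_1 = e^(3t)(cos(4t)·(2,-1) + sin(4t)·(-3,1)), X_2 = e^(3t)(sin(4t)·(2,-1) - cos(4t)·(-3,1)).
General solution: c_1X_1 + c_2X_2.

p(t) = -3c_1e^(3t)sin(4t) + 2c_1e^(3t)cos(4t) + 2c_2e^(3t)sin(4t) + 3c_2e^(3t)cos(4t), q(t) = c_1e^(3t)sin(4t) - c_1e^(3t)cos(4t) - c_2e^(3t)sin(4t) - c_2e^(3t)cos(4t)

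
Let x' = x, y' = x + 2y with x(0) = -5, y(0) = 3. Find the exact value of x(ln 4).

A = [[1,0],[1,2]]; eigenvalues λ = 1, 2.
Eigenvectors: (-1,1) for λ=1, (0,1) for λ=2.
From the initial condition, c_1 = 5, c_2 = -2.
x(ln 4) = (5)(4^1)(-1) + (-2)(4^2)(0) = -20.

-20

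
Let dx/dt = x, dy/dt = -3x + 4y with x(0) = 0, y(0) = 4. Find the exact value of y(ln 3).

A = [[1,0],[-3,4]]; eigenvalues λ = 1, 4.
Eigenvectors: (1,1) for λ=1, (0,-1) for λ=4.
From the initial condition, c_1 = 0, c_2 = -4.
y(ln 3) = (0)(3^1)(1) + (-4)(3^4)(-1) = 324.

324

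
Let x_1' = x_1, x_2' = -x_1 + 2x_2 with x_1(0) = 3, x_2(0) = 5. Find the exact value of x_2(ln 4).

A = [[1,0],[-1,2]]; eigenvalues λ = 1, 2.
Eigenvectors: (-1,-1) for λ=1, (0,1) for λ=2.
From the initial condition, c_1 = -3, c_2 = 2.
x_2(ln 4) = (-3)(4^1)(-1) + (2)(4^2)(1) = 44.

44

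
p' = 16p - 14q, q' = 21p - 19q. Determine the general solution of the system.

p(t) = 2K_1e^(-5t) - K_2e^(2t), q(t) = 3K_1e^(-5t) - K_2e^(2t)

Coefficient matrix A = [[16, -14], [21, -19]].
Characteristic polynomial det(A - λI) = λ^2 + 3λ - 10 = 0.
Eigenvalues λ = -5, 2.
For λ=-5: (A-λI) row 1 is [21, -14], so an eigenvector is (2, 3).
For λ=2: (A-λI) row 1 is [14, -14], so an eigenvector is (-1, -1).
General solution: K_1e^(-5t)(2,3) + K_2e^(2t)(-1,-1).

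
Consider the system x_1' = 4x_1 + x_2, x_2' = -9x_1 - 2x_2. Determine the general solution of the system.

Coefficient matrix A = [[4, 1], [-9, -2]].
Characteristic polynomial det(A - λI) = λ^2 - 2λ + 1 = 0.
Single eigenvalue λ = 1 with algebraic multiplicity 2.
Eigenvector v = (-1,3); generalized eigenvector w with (A-λI)w=v is (0,-1).
General solution: e^(t)[C_1·v + C_2·(t·v + w)].

x_1(t) = -C_1e^(t) - C_2te^(t), x_2(t) = 3C_1e^(t) + 3C_2te^(t) - C_2e^(t)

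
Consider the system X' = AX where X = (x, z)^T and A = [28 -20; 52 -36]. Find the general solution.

x(t) = 2C_1e^(-4t)sin(4t) - C_1e^(-4t)cos(4t) - C_2e^(-4t)sin(4t) - 2C_2e^(-4t)cos(4t), z(t) = 3C_1e^(-4t)sin(4t) - 2C_1e^(-4t)cos(4t) - 2C_2e^(-4t)sin(4t) - 3C_2e^(-4t)cos(4t)

Coefficient matrix A = [[28, -20], [52, -36]].
Characteristic polynomial det(A - λI) = λ^2 + 8λ + 32 = 0.
Eigenvalues λ = -4 ± 4i (complex conjugate pair).
For λ=-4+4i: an eigenvector is (-1,-2) - i(2,3) = (-1 - 2i, -2 - 3i).
A real fundamental pair from Re and Im of e^((-4+4i)t)v: X_1 = e^(-4t)(cos(4t)·(-1,-2) + sin(4t)·(2,3)), X_2 = e^(-4t)(sin(4t)·(-1,-2) - cos(4t)·(2,3)).
General solution: C_1X_1 + C_2X_2.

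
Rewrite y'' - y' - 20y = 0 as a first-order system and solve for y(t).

y(t) = c_1e^(-4t) + c_2e^(5t)

Let x_1 = y, x_2 = y'. Then x_1' = x_2 and x_2' = 20x_1 + x_2.
A = [[0,1],[20,1]]; det(A-λI) = λ^2 - λ - 20.
Eigenvalues λ = -4, 5 with eigenvectors (1,-4), (1,5).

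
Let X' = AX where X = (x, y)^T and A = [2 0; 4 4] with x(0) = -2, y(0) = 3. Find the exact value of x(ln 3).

A = [[2,0],[4,4]]; eigenvalues λ = 2, 4.
Eigenvectors: (-1,2) for λ=2, (0,-1) for λ=4.
From the initial condition, c_1 = 2, c_2 = 1.
x(ln 3) = (2)(3^2)(-1) + (1)(3^4)(0) = -18.

-18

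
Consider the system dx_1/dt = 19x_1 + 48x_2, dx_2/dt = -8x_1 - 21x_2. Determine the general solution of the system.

x_1(t) = -3c_1e^(3t) + 2c_2e^(-5t), x_2(t) = c_1e^(3t) - c_2e^(-5t)

Coefficient matrix A = [[19, 48], [-8, -21]].
Characteristic polynomial det(A - λI) = λ^2 + 2λ - 15 = 0.
Eigenvalues λ = 3, -5.
For λ=3: (A-λI) row 1 is [16, 48], so an eigenvector is (-3, 1).
For λ=-5: (A-λI) row 1 is [24, 48], so an eigenvector is (2, -1).
General solution: c_1e^(3t)(-3,1) + c_2e^(-5t)(2,-1).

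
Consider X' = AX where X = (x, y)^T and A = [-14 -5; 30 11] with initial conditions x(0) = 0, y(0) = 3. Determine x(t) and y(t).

x(t) = -3e^(t) + 3e^(-4t), y(t) = 9e^(t) - 6e^(-4t)

Coefficient matrix A = [[-14, -5], [30, 11]].
Characteristic polynomial det(A - λI) = λ^2 + 3λ - 4 = 0.
Eigenvalues λ = -4, 1.
For λ=-4: (A-λI) row 1 is [-10, -5], so an eigenvector is (-1, 2).
For λ=1: (A-λI) row 1 is [-15, -5], so an eigenvector is (1, -3).
General solution: C_1e^(-4t)(-1,2) + C_2e^(t)(1,-3).
Applying x(0)=0, y(0)=3 gives C_1=-3, C_2=-3.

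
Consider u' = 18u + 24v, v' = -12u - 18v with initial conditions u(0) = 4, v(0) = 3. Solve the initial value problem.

Coefficient matrix A = [[18, 24], [-12, -18]].
Characteristic polynomial det(A - λI) = λ^2 - 36 = 0.
Eigenvalues λ = 6, -6.
For λ=6: (A-λI) row 1 is [12, 24], so an eigenvector is (2, -1).
For λ=-6: (A-λI) row 1 is [24, 24], so an eigenvector is (1, -1).
General solution: c_1e^(6t)(2,-1) + c_2e^(-6t)(1,-1).
Applying u(0)=4, v(0)=3 gives c_1=7, c_2=-10.

u(t) = 14e^(6t) - 10e^(-6t), v(t) = -7e^(6t) + 10e^(-6t)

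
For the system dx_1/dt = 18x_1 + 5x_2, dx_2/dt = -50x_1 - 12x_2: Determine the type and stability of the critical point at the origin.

A = [[18,5],[-50,-12]]; det(A-λI) = λ^2 - 6λ + 34.
λ = 3 ± 5i: positive real part.

unstable spiral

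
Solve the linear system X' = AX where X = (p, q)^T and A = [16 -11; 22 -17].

Coefficient matrix A = [[16, -11], [22, -17]].
Characteristic polynomial det(A - λI) = λ^2 + λ - 30 = 0.
Eigenvalues λ = 5, -6.
For λ=5: (A-λI) row 1 is [11, -11], so an eigenvector is (1, 1).
For λ=-6: (A-λI) row 1 is [22, -11], so an eigenvector is (1, 2).
General solution: c_1e^(5t)(1,1) + c_2e^(-6t)(1,2).

p(t) = c_1e^(5t) + c_2e^(-6t), q(t) = c_1e^(5t) + 2c_2e^(-6t)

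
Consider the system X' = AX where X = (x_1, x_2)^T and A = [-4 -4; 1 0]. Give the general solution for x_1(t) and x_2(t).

x_1(t) = -2c_1e^(-2t) - 2c_2te^(-2t) - c_2e^(-2t), x_2(t) = c_1e^(-2t) + c_2te^(-2t) + c_2e^(-2t)

Coefficient matrix A = [[-4, -4], [1, 0]].
Characteristic polynomial det(A - λI) = λ^2 + 4λ + 4 = 0.
Single eigenvalue λ = -2 with algebraic multiplicity 2.
Eigenvector v = (-2,1); generalized eigenvector w with (A-λI)w=v is (-1,1).
General solution: e^(-2t)[c_1·v + c_2·(t·v + w)].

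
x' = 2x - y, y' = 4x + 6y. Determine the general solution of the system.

Coefficient matrix A = [[2, -1], [4, 6]].
Characteristic polynomial det(A - λI) = λ^2 - 8λ + 16 = 0.
Single eigenvalue λ = 4 with algebraic multiplicity 2.
Eigenvector v = (-1,2); generalized eigenvector w with (A-λI)w=v is (2,-3).
General solution: e^(4t)[c_1·v + c_2·(t·v + w)].

x(t) = -c_1e^(4t) - c_2te^(4t) + 2c_2e^(4t), y(t) = 2c_1e^(4t) + 2c_2te^(4t) - 3c_2e^(4t)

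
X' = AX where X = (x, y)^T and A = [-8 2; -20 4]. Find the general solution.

x(t) = -K_1e^(-2t)cos(2t) - K_2e^(-2t)sin(2t), y(t) = K_1e^(-2t)sin(2t) - 3K_1e^(-2t)cos(2t) - 3K_2e^(-2t)sin(2t) - K_2e^(-2t)cos(2t)

Coefficient matrix A = [[-8, 2], [-20, 4]].
Characteristic polynomial det(A - λI) = λ^2 + 4λ + 8 = 0.
Eigenvalues λ = -2 ± 2i (complex conjugate pair).
For λ=-2+2i: an eigenvector is (-1,-3) - i(0,1) = (-1, -3 - i).
A real fundamental pair from Re and Im of e^((-2+2i)t)v: X_1 = e^(-2t)(cos(2t)·(-1,-3) + sin(2t)·(0,1)), X_2 = e^(-2t)(sin(2t)·(-1,-3) - cos(2t)·(0,1)).
General solution: K_1X_1 + K_2X_2.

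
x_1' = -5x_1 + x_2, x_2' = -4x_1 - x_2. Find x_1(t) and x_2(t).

Coefficient matrix A = [[-5, 1], [-4, -1]].
Characteristic polynomial det(A - λI) = λ^2 + 6λ + 9 = 0.
Single eigenvalue λ = -3 with algebraic multiplicity 2.
Eigenvector v = (1,2); generalized eigenvector w with (A-λI)w=v is (0,1).
General solution: e^(-3t)[C_1·v + C_2·(t·v + w)].

x_1(t) = C_1e^(-3t) + C_2te^(-3t), x_2(t) = 2C_1e^(-3t) + 2C_2te^(-3t) + C_2e^(-3t)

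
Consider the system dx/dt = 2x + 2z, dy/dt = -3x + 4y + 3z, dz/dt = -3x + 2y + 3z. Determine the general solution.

x(t) = -2K_1e^(2t) + K_2e^(4t) + 2K_3e^(3t), y(t) = -3K_1e^(2t) + 2K_2e^(4t) + 3K_3e^(3t), z(t) = K_2e^(4t) + K_3e^(3t)

Coefficient matrix A = [[2, 0, 2], [-3, 4, 3], [-3, 2, 3]].
det(A - λI) = 0 gives eigenvalues λ = 2, 4, 3.
For λ=2: eigenvector (-2,-3,0).
For λ=4: eigenvector (1,2,1).
For λ=3: eigenvector (2,3,1).
General solution: K_1e^(2t)(-2,-3,0) + K_2e^(4t)(1,2,1) + K_3e^(3t)(2,3,1).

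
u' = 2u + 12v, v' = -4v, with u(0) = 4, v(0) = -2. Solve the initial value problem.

Coefficient matrix A = [[2, 12], [0, -4]].
Characteristic polynomial det(A - λI) = λ^2 + 2λ - 8 = 0.
Eigenvalues λ = 2, -4.
For λ=2: (A-λI) row 1 is [0, 12], so an eigenvector is (1, 0).
For λ=-4: (A-λI) row 1 is [6, 12], so an eigenvector is (2, -1).
General solution: K_1e^(2t)(1,0) + K_2e^(-4t)(2,-1).
Applying u(0)=4, v(0)=-2 gives K_1=0, K_2=2.

u(t) = 4e^(-4t), v(t) = -2e^(-4t)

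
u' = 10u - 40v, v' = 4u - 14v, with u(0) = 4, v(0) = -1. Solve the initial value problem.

Coefficient matrix A = [[10, -40], [4, -14]].
Characteristic polynomial det(A - λI) = λ^2 + 4λ + 20 = 0.
Eigenvalues λ = -2 ± 4i (complex conjugate pair).
For λ=-2+4i: an eigenvector is (-3,-1) - i(1,0) = (-3 - i, -1).
A real fundamental pair from Re and Im of e^((-2+4i)t)v: X_1 = e^(-2t)(cos(4t)·(-3,-1) + sin(4t)·(1,0)), X_2 = e^(-2t)(sin(4t)·(-3,-1) - cos(4t)·(1,0)).
General solution: K_1X_1 + K_2X_2.
Applying u(0)=4, v(0)=-1 gives K_1=1, K_2=-7.

u(t) = 22e^(-2t)sin(4t) + 4e^(-2t)cos(4t), v(t) = 7e^(-2t)sin(4t) - e^(-2t)cos(4t)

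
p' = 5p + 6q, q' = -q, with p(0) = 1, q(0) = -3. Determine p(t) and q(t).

p(t) = -2e^(5t) + 3e^(-t), q(t) = -3e^(-t)

Coefficient matrix A = [[5, 6], [0, -1]].
Characteristic polynomial det(A - λI) = λ^2 - 4λ - 5 = 0.
Eigenvalues λ = -1, 5.
For λ=-1: (A-λI) row 1 is [6, 6], so an eigenvector is (-1, 1).
For λ=5: (A-λI) row 1 is [0, 6], so an eigenvector is (1, 0).
General solution: C_1e^(-t)(-1,1) + C_2e^(5t)(1,0).
Applying p(0)=1, q(0)=-3 gives C_1=-3, C_2=-2.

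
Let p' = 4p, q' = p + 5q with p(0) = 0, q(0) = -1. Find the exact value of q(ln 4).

A = [[4,0],[1,5]]; eigenvalues λ = 5, 4.
Eigenvectors: (0,1) for λ=5, (1,-1) for λ=4.
From the initial condition, c_1 = -1, c_2 = 0.
q(ln 4) = (-1)(4^5)(1) + (0)(4^4)(-1) = -1024.

-1024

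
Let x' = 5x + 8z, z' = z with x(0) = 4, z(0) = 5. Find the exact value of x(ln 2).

A = [[5,8],[0,1]]; eigenvalues λ = 1, 5.
Eigenvectors: (-2,1) for λ=1, (1,0) for λ=5.
From the initial condition, c_1 = 5, c_2 = 14.
x(ln 2) = (5)(2^1)(-2) + (14)(2^5)(1) = 428.

428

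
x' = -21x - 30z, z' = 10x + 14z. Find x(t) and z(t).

Coefficient matrix A = [[-21, -30], [10, 14]].
Characteristic polynomial det(A - λI) = λ^2 + 7λ + 6 = 0.
Eigenvalues λ = -1, -6.
For λ=-1: (A-λI) row 1 is [-20, -30], so an eigenvector is (-3, 2).
For λ=-6: (A-λI) row 1 is [-15, -30], so an eigenvector is (-2, 1).
General solution: C_1e^(-t)(-3,2) + C_2e^(-6t)(-2,1).

x(t) = -3C_1e^(-t) - 2C_2e^(-6t), z(t) = 2C_1e^(-t) + C_2e^(-6t)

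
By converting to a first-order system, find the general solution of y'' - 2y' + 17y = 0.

Let x_1 = y, x_2 = y'. Then x_1' = x_2 and x_2' = -17x_1 + 2x_2.
A = [[0,1],[-17,2]]; det(A-λI) = λ^2 - 2λ + 17.
Eigenvalues λ = 1 ± 4i.

y(t) = K_1e^(t)cos(4t) + K_2e^(t)sin(4t)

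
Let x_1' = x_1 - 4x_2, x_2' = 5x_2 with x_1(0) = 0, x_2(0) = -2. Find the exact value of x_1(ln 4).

A = [[1,-4],[0,5]]; eigenvalues λ = 1, 5.
Eigenvectors: (1,0) for λ=1, (1,-1) for λ=5.
From the initial condition, c_1 = -2, c_2 = 2.
x_1(ln 4) = (-2)(4^1)(1) + (2)(4^5)(1) = 2040.

2040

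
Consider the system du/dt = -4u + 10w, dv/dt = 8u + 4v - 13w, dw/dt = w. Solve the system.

u(t) = c_1e^(-4t) + 2c_3e^(t), v(t) = -c_1e^(-4t) + c_2e^(4t) - c_3e^(t), w(t) = c_3e^(t)

Coefficient matrix A = [[-4, 0, 10], [8, 4, -13], [0, 0, 1]].
det(A - λI) = 0 gives eigenvalues λ = -4, 4, 1.
For λ=-4: eigenvector (1,-1,0).
For λ=4: eigenvector (0,1,0).
For λ=1: eigenvector (2,-1,1).
General solution: c_1e^(-4t)(1,-1,0) + c_2e^(4t)(0,1,0) + c_3e^(t)(2,-1,1).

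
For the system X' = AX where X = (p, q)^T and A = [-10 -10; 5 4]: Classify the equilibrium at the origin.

stable spiral

A = [[-10,-10],[5,4]]; det(A-λI) = λ^2 + 6λ + 10.
λ = -3 ± i: negative real part.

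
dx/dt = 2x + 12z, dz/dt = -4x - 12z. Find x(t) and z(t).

Coefficient matrix A = [[2, 12], [-4, -12]].
Characteristic polynomial det(A - λI) = λ^2 + 10λ + 24 = 0.
Eigenvalues λ = -4, -6.
For λ=-4: (A-λI) row 1 is [6, 12], so an eigenvector is (-2, 1).
For λ=-6: (A-λI) row 1 is [8, 12], so an eigenvector is (-3, 2).
General solution: C_1e^(-4t)(-2,1) + C_2e^(-6t)(-3,2).

x(t) = -2C_1e^(-4t) - 3C_2e^(-6t), z(t) = C_1e^(-4t) + 2C_2e^(-6t)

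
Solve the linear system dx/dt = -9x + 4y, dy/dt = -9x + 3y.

x(t) = 2c_1e^(-3t) + 2c_2te^(-3t) + c_2e^(-3t), y(t) = 3c_1e^(-3t) + 3c_2te^(-3t) + 2c_2e^(-3t)

Coefficient matrix A = [[-9, 4], [-9, 3]].
Characteristic polynomial det(A - λI) = λ^2 + 6λ + 9 = 0.
Single eigenvalue λ = -3 with algebraic multiplicity 2.
Eigenvector v = (2,3); generalized eigenvector w with (A-λI)w=v is (1,2).
General solution: e^(-3t)[c_1·v + c_2·(t·v + w)].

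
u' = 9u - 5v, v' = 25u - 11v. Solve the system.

Coefficient matrix A = [[9, -5], [25, -11]].
Characteristic polynomial det(A - λI) = λ^2 + 2λ + 26 = 0.
Eigenvalues λ = -1 ± 5i (complex conjugate pair).
For λ=-1+5i: an eigenvector is (-1,-2) - i(0,-1) = (-1, -2 + i).
A real fundamental pair from Re and Im of e^((-1+5i)t)v: X_1 = e^(-t)(cos(5t)·(-1,-2) + sin(5t)·(0,-1)), X_2 = e^(-t)(sin(5t)·(-1,-2) - cos(5t)·(0,-1)).
General solution: C_1X_1 + C_2X_2.

u(t) = -C_1e^(-t)cos(5t) - C_2e^(-t)sin(5t), v(t) = -C_1e^(-t)sin(5t) - 2C_1e^(-t)cos(5t) - 2C_2e^(-t)sin(5t) + C_2e^(-t)cos(5t)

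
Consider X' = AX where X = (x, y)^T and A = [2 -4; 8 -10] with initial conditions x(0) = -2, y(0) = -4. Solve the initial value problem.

Coefficient matrix A = [[2, -4], [8, -10]].
Characteristic polynomial det(A - λI) = λ^2 + 8λ + 12 = 0.
Eigenvalues λ = -2, -6.
For λ=-2: (A-λI) row 1 is [4, -4], so an eigenvector is (-1, -1).
For λ=-6: (A-λI) row 1 is [8, -4], so an eigenvector is (-1, -2).
General solution: K_1e^(-2t)(-1,-1) + K_2e^(-6t)(-1,-2).
Applying x(0)=-2, y(0)=-4 gives K_1=0, K_2=2.

x(t) = -2e^(-6t), y(t) = -4e^(-6t)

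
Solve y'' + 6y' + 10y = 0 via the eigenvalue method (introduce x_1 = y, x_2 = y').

y(t) = K_1e^(-3t)cos(t) + K_2e^(-3t)sin(t)

Let x_1 = y, x_2 = y'. Then x_1' = x_2 and x_2' = -10x_1 - 6x_2.
A = [[0,1],[-10,-6]]; det(A-λI) = λ^2 + 6λ + 10.
Eigenvalues λ = -3 ± i.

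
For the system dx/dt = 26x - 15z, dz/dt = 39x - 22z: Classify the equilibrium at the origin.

unstable spiral

A = [[26,-15],[39,-22]]; det(A-λI) = λ^2 - 4λ + 13.
λ = 2 ± 3i: positive real part.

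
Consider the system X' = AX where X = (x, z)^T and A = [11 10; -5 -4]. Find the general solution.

x(t) = -c_1e^(t) + 2c_2e^(6t), z(t) = c_1e^(t) - c_2e^(6t)

Coefficient matrix A = [[11, 10], [-5, -4]].
Characteristic polynomial det(A - λI) = λ^2 - 7λ + 6 = 0.
Eigenvalues λ = 1, 6.
For λ=1: (A-λI) row 1 is [10, 10], so an eigenvector is (-1, 1).
For λ=6: (A-λI) row 1 is [5, 10], so an eigenvector is (2, -1).
General solution: c_1e^(t)(-1,1) + c_2e^(6t)(2,-1).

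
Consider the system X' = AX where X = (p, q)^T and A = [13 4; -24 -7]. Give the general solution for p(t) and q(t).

Coefficient matrix A = [[13, 4], [-24, -7]].
Characteristic polynomial det(A - λI) = λ^2 - 6λ + 5 = 0.
Eigenvalues λ = 1, 5.
For λ=1: (A-λI) row 1 is [12, 4], so an eigenvector is (-1, 3).
For λ=5: (A-λI) row 1 is [8, 4], so an eigenvector is (1, -2).
General solution: K_1e^(t)(-1,3) + K_2e^(5t)(1,-2).

p(t) = -K_1e^(t) + K_2e^(5t), q(t) = 3K_1e^(t) - 2K_2e^(5t)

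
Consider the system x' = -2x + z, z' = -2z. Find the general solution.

x(t) = -C_1e^(-2t) - C_2te^(-2t) + 3C_2e^(-2t), z(t) = -C_2e^(-2t)

Coefficient matrix A = [[-2, 1], [0, -2]].
Characteristic polynomial det(A - λI) = λ^2 + 4λ + 4 = 0.
Single eigenvalue λ = -2 with algebraic multiplicity 2.
Eigenvector v = (-1,0); generalized eigenvector w with (A-λI)w=v is (3,-1).
General solution: e^(-2t)[C_1·v + C_2·(t·v + w)].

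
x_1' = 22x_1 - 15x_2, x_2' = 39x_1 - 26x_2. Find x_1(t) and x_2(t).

Coefficient matrix A = [[22, -15], [39, -26]].
Characteristic polynomial det(A - λI) = λ^2 + 4λ + 13 = 0.
Eigenvalues λ = -2 ± 3i (complex conjugate pair).
For λ=-2+3i: an eigenvector is (1,2) - i(-2,-3) = (1 + 2i, 2 + 3i).
A real fundamental pair from Re and Im of e^((-2+3i)t)v: X_1 = e^(-2t)(cos(3t)·(1,2) + sin(3t)·(-2,-3)), X_2 = e^(-2t)(sin(3t)·(1,2) - cos(3t)·(-2,-3)).
General solution: c_1X_1 + c_2X_2.

x_1(t) = -2c_1e^(-2t)sin(3t) + c_1e^(-2t)cos(3t) + c_2e^(-2t)sin(3t) + 2c_2e^(-2t)cos(3t), x_2(t) = -3c_1e^(-2t)sin(3t) + 2c_1e^(-2t)cos(3t) + 2c_2e^(-2t)sin(3t) + 3c_2e^(-2t)cos(3t)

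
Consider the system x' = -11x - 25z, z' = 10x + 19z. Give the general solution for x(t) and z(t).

Coefficient matrix A = [[-11, -25], [10, 19]].
Characteristic polynomial det(A - λI) = λ^2 - 8λ + 41 = 0.
Eigenvalues λ = 4 ± 5i (complex conjugate pair).
For λ=4+5i: an eigenvector is (1,-1) - i(2,-1) = (1 - 2i, -1 + i).
A real fundamental pair from Re and Im of e^((4+5i)t)v: X_1 = e^(4t)(cos(5t)·(1,-1) + sin(5t)·(2,-1)), X_2 = e^(4t)(sin(5t)·(1,-1) - cos(5t)·(2,-1)).
General solution: C_1X_1 + C_2X_2.

x(t) = 2C_1e^(4t)sin(5t) + C_1e^(4t)cos(5t) + C_2e^(4t)sin(5t) - 2C_2e^(4t)cos(5t), z(t) = -C_1e^(4t)sin(5t) - C_1e^(4t)cos(5t) - C_2e^(4t)sin(5t) + C_2e^(4t)cos(5t)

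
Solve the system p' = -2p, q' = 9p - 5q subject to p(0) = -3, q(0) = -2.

Coefficient matrix A = [[-2, 0], [9, -5]].
Characteristic polynomial det(A - λI) = λ^2 + 7λ + 10 = 0.
Eigenvalues λ = -2, -5.
For λ=-2: (A-λI) row 2 is [9, -3], so an eigenvector is (1, 3).
For λ=-5: (A-λI) row 1 is [3, 0], so an eigenvector is (0, 1).
General solution: c_1e^(-2t)(1,3) + c_2e^(-5t)(0,1).
Applying p(0)=-3, q(0)=-2 gives c_1=-3, c_2=7.

p(t) = -3e^(-2t), q(t) = -9e^(-2t) + 7e^(-5t)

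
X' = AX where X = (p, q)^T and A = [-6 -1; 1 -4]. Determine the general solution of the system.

p(t) = -C_1e^(-5t) - C_2te^(-5t) - 2C_2e^(-5t), q(t) = C_1e^(-5t) + C_2te^(-5t) + 3C_2e^(-5t)

Coefficient matrix A = [[-6, -1], [1, -4]].
Characteristic polynomial det(A - λI) = λ^2 + 10λ + 25 = 0.
Single eigenvalue λ = -5 with algebraic multiplicity 2.
Eigenvector v = (-1,1); generalized eigenvector w with (A-λI)w=v is (-2,3).
General solution: e^(-5t)[C_1·v + C_2·(t·v + w)].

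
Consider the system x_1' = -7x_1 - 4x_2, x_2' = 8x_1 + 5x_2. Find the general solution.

Coefficient matrix A = [[-7, -4], [8, 5]].
Characteristic polynomial det(A - λI) = λ^2 + 2λ - 3 = 0.
Eigenvalues λ = 1, -3.
For λ=1: (A-λI) row 1 is [-8, -4], so an eigenvector is (-1, 2).
For λ=-3: (A-λI) row 1 is [-4, -4], so an eigenvector is (1, -1).
General solution: K_1e^(t)(-1,2) + K_2e^(-3t)(1,-1).

x_1(t) = -K_1e^(t) + K_2e^(-3t), x_2(t) = 2K_1e^(t) - K_2e^(-3t)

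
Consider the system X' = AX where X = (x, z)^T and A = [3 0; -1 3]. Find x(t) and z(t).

x(t) = C_2e^(3t), z(t) = -C_1e^(3t) - C_2te^(3t) - 3C_2e^(3t)

Coefficient matrix A = [[3, 0], [-1, 3]].
Characteristic polynomial det(A - λI) = λ^2 - 6λ + 9 = 0.
Single eigenvalue λ = 3 with algebraic multiplicity 2.
Eigenvector v = (0,-1); generalized eigenvector w with (A-λI)w=v is (1,-3).
General solution: e^(3t)[C_1·v + C_2·(t·v + w)].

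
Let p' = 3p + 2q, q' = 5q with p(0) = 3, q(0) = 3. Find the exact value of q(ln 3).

A = [[3,2],[0,5]]; eigenvalues λ = 3, 5.
Eigenvectors: (-1,0) for λ=3, (1,1) for λ=5.
From the initial condition, c_1 = 0, c_2 = 3.
q(ln 3) = (0)(3^3)(0) + (3)(3^5)(1) = 729.

729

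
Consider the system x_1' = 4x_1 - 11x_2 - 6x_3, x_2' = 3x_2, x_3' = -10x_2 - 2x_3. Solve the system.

x_1(t) = K_1e^(-2t) - K_2e^(3t) + K_3e^(4t), x_2(t) = K_2e^(3t), x_3(t) = K_1e^(-2t) - 2K_2e^(3t)

Coefficient matrix A = [[4, -11, -6], [0, 3, 0], [0, -10, -2]].
det(A - λI) = 0 gives eigenvalues λ = -2, 3, 4.
For λ=-2: eigenvector (1,0,1).
For λ=3: eigenvector (-1,1,-2).
For λ=4: eigenvector (1,0,0).
General solution: K_1e^(-2t)(1,0,1) + K_2e^(3t)(-1,1,-2) + K_3e^(4t)(1,0,0).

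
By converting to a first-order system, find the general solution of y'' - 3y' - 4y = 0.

Let x_1 = y, x_2 = y'. Then x_1' = x_2 and x_2' = 4x_1 + 3x_2.
A = [[0,1],[4,3]]; det(A-λI) = λ^2 - 3λ - 4.
Eigenvalues λ = -1, 4 with eigenvectors (1,-1), (1,4).

y(t) = C_1e^(-t) + C_2e^(4t)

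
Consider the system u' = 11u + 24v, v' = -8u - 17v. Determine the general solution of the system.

Coefficient matrix A = [[11, 24], [-8, -17]].
Characteristic polynomial det(A - λI) = λ^2 + 6λ + 5 = 0.
Eigenvalues λ = -5, -1.
For λ=-5: (A-λI) row 1 is [16, 24], so an eigenvector is (3, -2).
For λ=-1: (A-λI) row 1 is [12, 24], so an eigenvector is (-2, 1).
General solution: c_1e^(-5t)(3,-2) + c_2e^(-t)(-2,1).

u(t) = 3c_1e^(-5t) - 2c_2e^(-t), v(t) = -2c_1e^(-5t) + c_2e^(-t)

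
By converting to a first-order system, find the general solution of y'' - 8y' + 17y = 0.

y(t) = C_1e^(4t)cos(t) + C_2e^(4t)sin(t)

Let x_1 = y, x_2 = y'. Then x_1' = x_2 and x_2' = -17x_1 + 8x_2.
A = [[0,1],[-17,8]]; det(A-λI) = λ^2 - 8λ + 17.
Eigenvalues λ = 4 ± i.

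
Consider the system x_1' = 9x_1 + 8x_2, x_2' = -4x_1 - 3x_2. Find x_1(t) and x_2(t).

Coefficient matrix A = [[9, 8], [-4, -3]].
Characteristic polynomial det(A - λI) = λ^2 - 6λ + 5 = 0.
Eigenvalues λ = 5, 1.
For λ=5: (A-λI) row 1 is [4, 8], so an eigenvector is (2, -1).
For λ=1: (A-λI) row 1 is [8, 8], so an eigenvector is (-1, 1).
General solution: C_1e^(5t)(2,-1) + C_2e^(t)(-1,1).

x_1(t) = 2C_1e^(5t) - C_2e^(t), x_2(t) = -C_1e^(5t) + C_2e^(t)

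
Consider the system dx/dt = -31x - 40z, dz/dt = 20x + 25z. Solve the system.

Coefficient matrix A = [[-31, -40], [20, 25]].
Characteristic polynomial det(A - λI) = λ^2 + 6λ + 25 = 0.
Eigenvalues λ = -3 ± 4i (complex conjugate pair).
For λ=-3+4i: an eigenvector is (1,-1) - i(3,-2) = (1 - 3i, -1 + 2i).
A real fundamental pair from Re and Im of e^((-3+4i)t)v: X_1 = e^(-3t)(cos(4t)·(1,-1) + sin(4t)·(3,-2)), X_2 = e^(-3t)(sin(4t)·(1,-1) - cos(4t)·(3,-2)).
General solution: c_1X_1 + c_2X_2.

x(t) = 3c_1e^(-3t)sin(4t) + c_1e^(-3t)cos(4t) + c_2e^(-3t)sin(4t) - 3c_2e^(-3t)cos(4t), z(t) = -2c_1e^(-3t)sin(4t) - c_1e^(-3t)cos(4t) - c_2e^(-3t)sin(4t) + 2c_2e^(-3t)cos(4t)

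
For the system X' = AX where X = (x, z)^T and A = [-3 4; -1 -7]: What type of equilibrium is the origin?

A = [[-3,4],[-1,-7]]; det(A-λI) = λ^2 + 10λ + 25.
repeated λ = -5 with a single eigenvector.

stable improper node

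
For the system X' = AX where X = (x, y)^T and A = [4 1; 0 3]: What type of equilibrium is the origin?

A = [[4,1],[0,3]]; det(A-λI) = λ^2 - 7λ + 12.
λ = 4, 3: both positive.

unstable node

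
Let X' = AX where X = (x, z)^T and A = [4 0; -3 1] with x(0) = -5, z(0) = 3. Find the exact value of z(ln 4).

1272

A = [[4,0],[-3,1]]; eigenvalues λ = 4, 1.
Eigenvectors: (1,-1) for λ=4, (0,1) for λ=1.
From the initial condition, c_1 = -5, c_2 = -2.
z(ln 4) = (-5)(4^4)(-1) + (-2)(4^1)(1) = 1272.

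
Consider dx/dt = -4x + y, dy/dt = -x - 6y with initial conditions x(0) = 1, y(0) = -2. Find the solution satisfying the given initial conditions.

x(t) = -te^(-5t) + e^(-5t), y(t) = te^(-5t) - 2e^(-5t)

Coefficient matrix A = [[-4, 1], [-1, -6]].
Characteristic polynomial det(A - λI) = λ^2 + 10λ + 25 = 0.
Single eigenvalue λ = -5 with algebraic multiplicity 2.
Eigenvector v = (-1,1); generalized eigenvector w with (A-λI)w=v is (1,-2).
General solution: e^(-5t)[K_1·v + K_2·(t·v + w)].
Applying x(0)=1, y(0)=-2 gives K_1=0, K_2=1.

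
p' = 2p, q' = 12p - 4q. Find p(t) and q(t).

Coefficient matrix A = [[2, 0], [12, -4]].
Characteristic polynomial det(A - λI) = λ^2 + 2λ - 8 = 0.
Eigenvalues λ = 2, -4.
For λ=2: (A-λI) row 2 is [12, -6], so an eigenvector is (-1, -2).
For λ=-4: (A-λI) row 1 is [6, 0], so an eigenvector is (0, -1).
General solution: C_1e^(2t)(-1,-2) + C_2e^(-4t)(0,-1).

p(t) = -C_1e^(2t), q(t) = -2C_1e^(2t) - C_2e^(-4t)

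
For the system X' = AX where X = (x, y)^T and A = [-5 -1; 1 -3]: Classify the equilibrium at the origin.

A = [[-5,-1],[1,-3]]; det(A-λI) = λ^2 + 8λ + 16.
repeated λ = -4 with a single eigenvector.

stable improper node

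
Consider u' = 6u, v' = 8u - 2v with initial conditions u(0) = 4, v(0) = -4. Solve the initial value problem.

u(t) = 4e^(6t), v(t) = 4e^(6t) - 8e^(-2t)

Coefficient matrix A = [[6, 0], [8, -2]].
Characteristic polynomial det(A - λI) = λ^2 - 4λ - 12 = 0.
Eigenvalues λ = 6, -2.
For λ=6: (A-λI) row 2 is [8, -8], so an eigenvector is (1, 1).
For λ=-2: (A-λI) row 1 is [8, 0], so an eigenvector is (0, -1).
General solution: K_1e^(6t)(1,1) + K_2e^(-2t)(0,-1).
Applying u(0)=4, v(0)=-4 gives K_1=4, K_2=8.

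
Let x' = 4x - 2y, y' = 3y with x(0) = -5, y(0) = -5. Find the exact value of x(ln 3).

A = [[4,-2],[0,3]]; eigenvalues λ = 3, 4.
Eigenvectors: (2,1) for λ=3, (1,0) for λ=4.
From the initial condition, c_1 = -5, c_2 = 5.
x(ln 3) = (-5)(3^3)(2) + (5)(3^4)(1) = 135.

135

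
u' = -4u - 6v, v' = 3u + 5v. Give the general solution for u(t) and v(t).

u(t) = 2c_1e^(-t) + c_2e^(2t), v(t) = -c_1e^(-t) - c_2e^(2t)

Coefficient matrix A = [[-4, -6], [3, 5]].
Characteristic polynomial det(A - λI) = λ^2 - λ - 2 = 0.
Eigenvalues λ = -1, 2.
For λ=-1: (A-λI) row 1 is [-3, -6], so an eigenvector is (2, -1).
For λ=2: (A-λI) row 1 is [-6, -6], so an eigenvector is (1, -1).
General solution: c_1e^(-t)(2,-1) + c_2e^(2t)(1,-1).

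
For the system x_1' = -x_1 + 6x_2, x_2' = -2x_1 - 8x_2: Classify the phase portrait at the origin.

A = [[-1,6],[-2,-8]]; det(A-λI) = λ^2 + 9λ + 20.
λ = -5, -4: both negative.

stable node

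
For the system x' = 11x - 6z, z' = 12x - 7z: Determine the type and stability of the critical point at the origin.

A = [[11,-6],[12,-7]]; det(A-λI) = λ^2 - 4λ - 5.
λ = -1, 5: opposite signs.

saddle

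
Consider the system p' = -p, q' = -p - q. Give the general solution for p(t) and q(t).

Coefficient matrix A = [[-1, 0], [-1, -1]].
Characteristic polynomial det(A - λI) = λ^2 + 2λ + 1 = 0.
Single eigenvalue λ = -1 with algebraic multiplicity 2.
Eigenvector v = (0,1); generalized eigenvector w with (A-λI)w=v is (-1,-3).
General solution: e^(-t)[c_1·v + c_2·(t·v + w)].

p(t) = -c_2e^(-t), q(t) = c_1e^(-t) + c_2te^(-t) - 3c_2e^(-t)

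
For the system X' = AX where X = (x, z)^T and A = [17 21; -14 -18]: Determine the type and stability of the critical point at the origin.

saddle

A = [[17,21],[-14,-18]]; det(A-λI) = λ^2 + λ - 12.
λ = -4, 3: opposite signs.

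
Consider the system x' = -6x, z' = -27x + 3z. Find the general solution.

x(t) = C_1e^(-6t), z(t) = 3C_1e^(-6t) + C_2e^(3t)

Coefficient matrix A = [[-6, 0], [-27, 3]].
Characteristic polynomial det(A - λI) = λ^2 + 3λ - 18 = 0.
Eigenvalues λ = -6, 3.
For λ=-6: (A-λI) row 2 is [-27, 9], so an eigenvector is (1, 3).
For λ=3: (A-λI) row 1 is [-9, 0], so an eigenvector is (0, 1).
General solution: C_1e^(-6t)(1,3) + C_2e^(3t)(0,1).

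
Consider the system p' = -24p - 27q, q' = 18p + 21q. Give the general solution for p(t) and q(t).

p(t) = -c_1e^(3t) + 3c_2e^(-6t), q(t) = c_1e^(3t) - 2c_2e^(-6t)

Coefficient matrix A = [[-24, -27], [18, 21]].
Characteristic polynomial det(A - λI) = λ^2 + 3λ - 18 = 0.
Eigenvalues λ = 3, -6.
For λ=3: (A-λI) row 1 is [-27, -27], so an eigenvector is (-1, 1).
For λ=-6: (A-λI) row 1 is [-18, -27], so an eigenvector is (3, -2).
General solution: c_1e^(3t)(-1,1) + c_2e^(-6t)(3,-2).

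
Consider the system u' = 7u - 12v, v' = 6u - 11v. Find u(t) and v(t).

u(t) = C_1e^(-5t) + 2C_2e^(t), v(t) = C_1e^(-5t) + C_2e^(t)

Coefficient matrix A = [[7, -12], [6, -11]].
Characteristic polynomial det(A - λI) = λ^2 + 4λ - 5 = 0.
Eigenvalues λ = -5, 1.
For λ=-5: (A-λI) row 1 is [12, -12], so an eigenvector is (1, 1).
For λ=1: (A-λI) row 1 is [6, -12], so an eigenvector is (2, 1).
General solution: C_1e^(-5t)(1,1) + C_2e^(t)(2,1).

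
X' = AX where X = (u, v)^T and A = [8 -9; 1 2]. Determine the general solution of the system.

u(t) = 3C_1e^(5t) + 3C_2te^(5t) - 2C_2e^(5t), v(t) = C_1e^(5t) + C_2te^(5t) - C_2e^(5t)

Coefficient matrix A = [[8, -9], [1, 2]].
Characteristic polynomial det(A - λI) = λ^2 - 10λ + 25 = 0.
Single eigenvalue λ = 5 with algebraic multiplicity 2.
Eigenvector v = (3,1); generalized eigenvector w with (A-λI)w=v is (-2,-1).
General solution: e^(5t)[C_1·v + C_2·(t·v + w)].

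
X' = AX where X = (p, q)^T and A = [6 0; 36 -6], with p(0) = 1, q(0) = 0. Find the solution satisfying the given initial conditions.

p(t) = e^(6t), q(t) = 3e^(6t) - 3e^(-6t)

Coefficient matrix A = [[6, 0], [36, -6]].
Characteristic polynomial det(A - λI) = λ^2 - 36 = 0.
Eigenvalues λ = -6, 6.
For λ=-6: (A-λI) row 1 is [12, 0], so an eigenvector is (0, -1).
For λ=6: (A-λI) row 2 is [36, -12], so an eigenvector is (-1, -3).
General solution: c_1e^(-6t)(0,-1) + c_2e^(6t)(-1,-3).
Applying p(0)=1, q(0)=0 gives c_1=3, c_2=-1.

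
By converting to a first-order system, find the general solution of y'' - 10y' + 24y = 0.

Let x_1 = y, x_2 = y'. Then x_1' = x_2 and x_2' = -24x_1 + 10x_2.
A = [[0,1],[-24,10]]; det(A-λI) = λ^2 - 10λ + 24.
Eigenvalues λ = 6, 4 with eigenvectors (1,6), (1,4).

y(t) = C_1e^(6t) + C_2e^(4t)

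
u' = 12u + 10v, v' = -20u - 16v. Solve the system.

u(t) = -2C_1e^(-2t)sin(2t) - C_1e^(-2t)cos(2t) - C_2e^(-2t)sin(2t) + 2C_2e^(-2t)cos(2t), v(t) = 3C_1e^(-2t)sin(2t) + C_1e^(-2t)cos(2t) + C_2e^(-2t)sin(2t) - 3C_2e^(-2t)cos(2t)

Coefficient matrix A = [[12, 10], [-20, -16]].
Characteristic polynomial det(A - λI) = λ^2 + 4λ + 8 = 0.
Eigenvalues λ = -2 ± 2i (complex conjugate pair).
For λ=-2+2i: an eigenvector is (-1,1) - i(-2,3) = (-1 + 2i, 1 - 3i).
A real fundamental pair from Re and Im of e^((-2+2i)t)v: X_1 = e^(-2t)(cos(2t)·(-1,1) + sin(2t)·(-2,3)), X_2 = e^(-2t)(sin(2t)·(-1,1) - cos(2t)·(-2,3)).
General solution: C_1X_1 + C_2X_2.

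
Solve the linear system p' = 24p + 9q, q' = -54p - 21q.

Coefficient matrix A = [[24, 9], [-54, -21]].
Characteristic polynomial det(A - λI) = λ^2 - 3λ - 18 = 0.
Eigenvalues λ = -3, 6.
For λ=-3: (A-λI) row 1 is [27, 9], so an eigenvector is (-1, 3).
For λ=6: (A-λI) row 1 is [18, 9], so an eigenvector is (-1, 2).
General solution: c_1e^(-3t)(-1,3) + c_2e^(6t)(-1,2).

p(t) = -c_1e^(-3t) - c_2e^(6t), q(t) = 3c_1e^(-3t) + 2c_2e^(6t)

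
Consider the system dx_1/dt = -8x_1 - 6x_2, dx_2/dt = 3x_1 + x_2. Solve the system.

Coefficient matrix A = [[-8, -6], [3, 1]].
Characteristic polynomial det(A - λI) = λ^2 + 7λ + 10 = 0.
Eigenvalues λ = -5, -2.
For λ=-5: (A-λI) row 1 is [-3, -6], so an eigenvector is (-2, 1).
For λ=-2: (A-λI) row 1 is [-6, -6], so an eigenvector is (-1, 1).
General solution: C_1e^(-5t)(-2,1) + C_2e^(-2t)(-1,1).

x_1(t) = -2C_1e^(-5t) - C_2e^(-2t), x_2(t) = C_1e^(-5t) + C_2e^(-2t)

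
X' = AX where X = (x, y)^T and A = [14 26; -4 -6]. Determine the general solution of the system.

Coefficient matrix A = [[14, 26], [-4, -6]].
Characteristic polynomial det(A - λI) = λ^2 - 8λ + 20 = 0.
Eigenvalues λ = 4 ± 2i (complex conjugate pair).
For λ=4+2i: an eigenvector is (2,-1) - i(-3,1) = (2 + 3i, -1 - i).
A real fundamental pair from Re and Im of e^((4+2i)t)v: X_1 = e^(4t)(cos(2t)·(2,-1) + sin(2t)·(-3,1)), X_2 = e^(4t)(sin(2t)·(2,-1) - cos(2t)·(-3,1)).
General solution: C_1X_1 + C_2X_2.

x(t) = -3C_1e^(4t)sin(2t) + 2C_1e^(4t)cos(2t) + 2C_2e^(4t)sin(2t) + 3C_2e^(4t)cos(2t), y(t) = C_1e^(4t)sin(2t) - C_1e^(4t)cos(2t) - C_2e^(4t)sin(2t) - C_2e^(4t)cos(2t)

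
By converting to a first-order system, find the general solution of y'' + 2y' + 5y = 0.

Let x_1 = y, x_2 = y'. Then x_1' = x_2 and x_2' = -5x_1 - 2x_2.
A = [[0,1],[-5,-2]]; det(A-λI) = λ^2 + 2λ + 5.
Eigenvalues λ = -1 ± 2i.

y(t) = K_1e^(-t)cos(2t) + K_2e^(-t)sin(2t)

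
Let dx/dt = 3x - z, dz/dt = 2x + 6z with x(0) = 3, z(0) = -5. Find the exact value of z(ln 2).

A = [[3,-1],[2,6]]; eigenvalues λ = 4, 5.
Eigenvectors: (-1,1) for λ=4, (-1,2) for λ=5.
From the initial condition, c_1 = -1, c_2 = -2.
z(ln 2) = (-1)(2^4)(1) + (-2)(2^5)(2) = -144.

-144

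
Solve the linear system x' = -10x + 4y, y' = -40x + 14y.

x(t) = -c_1e^(2t)cos(4t) - c_2e^(2t)sin(4t), y(t) = c_1e^(2t)sin(4t) - 3c_1e^(2t)cos(4t) - 3c_2e^(2t)sin(4t) - c_2e^(2t)cos(4t)

Coefficient matrix A = [[-10, 4], [-40, 14]].
Characteristic polynomial det(A - λI) = λ^2 - 4λ + 20 = 0.
Eigenvalues λ = 2 ± 4i (complex conjugate pair).
For λ=2+4i: an eigenvector is (-1,-3) - i(0,1) = (-1, -3 - i).
A real fundamental pair from Re and Im of e^((2+4i)t)v: X_1 = e^(2t)(cos(4t)·(-1,-3) + sin(4t)·(0,1)), X_2 = e^(2t)(sin(4t)·(-1,-3) - cos(4t)·(0,1)).
General solution: c_1X_1 + c_2X_2.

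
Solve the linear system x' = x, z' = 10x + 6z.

Coefficient matrix A = [[1, 0], [10, 6]].
Characteristic polynomial det(A - λI) = λ^2 - 7λ + 6 = 0.
Eigenvalues λ = 1, 6.
For λ=1: (A-λI) row 2 is [10, 5], so an eigenvector is (-1, 2).
For λ=6: (A-λI) row 1 is [-5, 0], so an eigenvector is (0, -1).
General solution: c_1e^(t)(-1,2) + c_2e^(6t)(0,-1).

x(t) = -c_1e^(t), z(t) = 2c_1e^(t) - c_2e^(6t)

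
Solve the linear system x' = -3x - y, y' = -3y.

x(t) = C_1e^(-3t) + C_2te^(-3t) + C_2e^(-3t), y(t) = -C_2e^(-3t)

Coefficient matrix A = [[-3, -1], [0, -3]].
Characteristic polynomial det(A - λI) = λ^2 + 6λ + 9 = 0.
Single eigenvalue λ = -3 with algebraic multiplicity 2.
Eigenvector v = (1,0); generalized eigenvector w with (A-λI)w=v is (1,-1).
General solution: e^(-3t)[C_1·v + C_2·(t·v + w)].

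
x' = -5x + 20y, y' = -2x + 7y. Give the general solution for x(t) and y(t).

Coefficient matrix A = [[-5, 20], [-2, 7]].
Characteristic polynomial det(A - λI) = λ^2 - 2λ + 5 = 0.
Eigenvalues λ = 1 ± 2i (complex conjugate pair).
For λ=1+2i: an eigenvector is (3,1) - i(1,0) = (3 - i, 1).
A real fundamental pair from Re and Im of e^((1+2i)t)v: X_1 = e^(t)(cos(2t)·(3,1) + sin(2t)·(1,0)), X_2 = e^(t)(sin(2t)·(3,1) - cos(2t)·(1,0)).
General solution: K_1X_1 + K_2X_2.

x(t) = K_1e^(t)sin(2t) + 3K_1e^(t)cos(2t) + 3K_2e^(t)sin(2t) - K_2e^(t)cos(2t), y(t) = K_1e^(t)cos(2t) + K_2e^(t)sin(2t)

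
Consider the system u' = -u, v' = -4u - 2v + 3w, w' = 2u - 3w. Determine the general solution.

u(t) = -C_3e^(-t), v(t) = -3C_1e^(-3t) + C_2e^(-2t) + C_3e^(-t), w(t) = C_1e^(-3t) - C_3e^(-t)

Coefficient matrix A = [[-1, 0, 0], [-4, -2, 3], [2, 0, -3]].
det(A - λI) = 0 gives eigenvalues λ = -3, -2, -1.
For λ=-3: eigenvector (0,-3,1).
For λ=-2: eigenvector (0,1,0).
For λ=-1: eigenvector (-1,1,-1).
General solution: C_1e^(-3t)(0,-3,1) + C_2e^(-2t)(0,1,0) + C_3e^(-t)(-1,1,-1).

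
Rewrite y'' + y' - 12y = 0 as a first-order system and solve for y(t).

Let x_1 = y, x_2 = y'. Then x_1' = x_2 and x_2' = 12x_1 - x_2.
A = [[0,1],[12,-1]]; det(A-λI) = λ^2 + λ - 12.
Eigenvalues λ = 3, -4 with eigenvectors (1,3), (1,-4).

y(t) = c_1e^(3t) + c_2e^(-4t)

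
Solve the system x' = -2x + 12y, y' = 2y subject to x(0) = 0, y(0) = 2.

x(t) = 6e^(2t) - 6e^(-2t), y(t) = 2e^(2t)

Coefficient matrix A = [[-2, 12], [0, 2]].
Characteristic polynomial det(A - λI) = λ^2 - 4 = 0.
Eigenvalues λ = 2, -2.
For λ=2: (A-λI) row 1 is [-4, 12], so an eigenvector is (3, 1).
For λ=-2: (A-λI) row 1 is [0, 12], so an eigenvector is (1, 0).
General solution: C_1e^(2t)(3,1) + C_2e^(-2t)(1,0).
Applying x(0)=0, y(0)=2 gives C_1=2, C_2=-6.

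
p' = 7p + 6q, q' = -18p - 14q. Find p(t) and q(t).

Coefficient matrix A = [[7, 6], [-18, -14]].
Characteristic polynomial det(A - λI) = λ^2 + 7λ + 10 = 0.
Eigenvalues λ = -5, -2.
For λ=-5: (A-λI) row 1 is [12, 6], so an eigenvector is (-1, 2).
For λ=-2: (A-λI) row 1 is [9, 6], so an eigenvector is (-2, 3).
General solution: C_1e^(-5t)(-1,2) + C_2e^(-2t)(-2,3).

p(t) = -C_1e^(-5t) - 2C_2e^(-2t), q(t) = 2C_1e^(-5t) + 3C_2e^(-2t)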